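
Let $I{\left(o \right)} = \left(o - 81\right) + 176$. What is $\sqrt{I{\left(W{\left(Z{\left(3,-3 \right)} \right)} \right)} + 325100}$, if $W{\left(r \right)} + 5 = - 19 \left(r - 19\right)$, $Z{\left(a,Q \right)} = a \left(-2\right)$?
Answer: $3 \sqrt{36185} \approx 570.67$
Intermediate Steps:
$Z{\left(a,Q \right)} = - 2 a$
$W{\left(r \right)} = 356 - 19 r$ ($W{\left(r \right)} = -5 - 19 \left(r - 19\right) = -5 - 19 \left(-19 + r\right) = -5 - \left(-361 + 19 r\right) = 356 - 19 r$)
$I{\left(o \right)} = 95 + o$ ($I{\left(o \right)} = \left(-81 + o\right) + 176 = 95 + o$)
$\sqrt{I{\left(W{\left(Z{\left(3,-3 \right)} \right)} \right)} + 325100} = \sqrt{\left(95 + \left(356 - 19 \left(\left(-2\right) 3\right)\right)\right) + 325100} = \sqrt{\left(95 + \left(356 - -114\right)\right) + 325100} = \sqrt{\left(95 + \left(356 + 114\right)\right) + 325100} = \sqrt{\left(95 + 470\right) + 325100} = \sqrt{565 + 325100} = \sqrt{325665} = 3 \sqrt{36185}$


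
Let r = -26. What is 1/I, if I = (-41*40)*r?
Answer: 1/42640 ≈ 2.3452e-5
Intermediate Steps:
I = 42640 (I = -41*40*(-26) = -1640*(-26) = 42640)
1/I = 1/42640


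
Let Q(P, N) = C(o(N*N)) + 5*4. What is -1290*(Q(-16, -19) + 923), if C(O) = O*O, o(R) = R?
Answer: -169330560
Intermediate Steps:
C(O) = O²
Q(P, N) = 20 + N⁴ (Q(P, N) = (N*N)² + 5*4 = (N²)² + 20 = N⁴ + 20 = 20 + N⁴)
-1290*(Q(-16, -19) + 923) = -1290*((20 + (-19)⁴) + 923) = -1290*((20 + 130321) + 923) = -1290*(130341 + 923) = -1290*131264 = -169330560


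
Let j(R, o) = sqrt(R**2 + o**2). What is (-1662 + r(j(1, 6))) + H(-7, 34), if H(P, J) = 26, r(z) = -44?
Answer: -1680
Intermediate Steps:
(-1662 + r(j(1, 6))) + H(-7, 34) = (-1662 - 44) + 26 = -1706 + 26 = -1680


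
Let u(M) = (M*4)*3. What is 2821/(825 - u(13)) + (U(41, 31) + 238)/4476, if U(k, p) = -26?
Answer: 354684/83179 ≈ 4.2641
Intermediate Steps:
u(M) = 12*M (u(M) = (4*M)*3 = 12*M)
2821/(825 - u(13)) + (U(41, 31) + 238)/4476 = 2821/(825 - 12*13) + (-26 + 238)/4476 = 2821/(825 - 1*156) + 212*(1/4476) = 2821/(825 - 156) + 53/1119 = 2821/669 + 53/1119 = 354684/83179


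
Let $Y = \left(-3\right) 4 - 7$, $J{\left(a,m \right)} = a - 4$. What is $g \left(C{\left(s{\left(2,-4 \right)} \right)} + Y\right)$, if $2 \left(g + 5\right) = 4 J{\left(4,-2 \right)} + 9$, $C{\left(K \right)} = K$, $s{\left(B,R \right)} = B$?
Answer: $\frac{17}{2} \approx 8.5$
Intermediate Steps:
$J{\left(a,m \right)} = -4 + a$
$g = - \frac{1}{2}$ ($g = -5 + \frac{4 \left(-4 + 4\right) + 9}{2} = -5 + \frac{4 \cdot 0 + 9}{2} = -5 + \frac{0 + 9}{2} = -5 + \frac{1}{2} \cdot 9 = -5 + \frac{9}{2} = - \frac{1}{2} \approx -0.5$)
$Y = -19$ ($Y = -12 - 7 = -19$)
$g \left(C{\left(s{\left(2,-4 \right)} \right)} + Y\right) = - \frac{2 - 19}{2} = \left(- \frac{1}{2}\right) \left(-17\right) = \frac{17}{2}$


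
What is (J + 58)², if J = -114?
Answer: 3136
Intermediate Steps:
(J + 58)² = (-114 + 58)² = (-56)² = 3136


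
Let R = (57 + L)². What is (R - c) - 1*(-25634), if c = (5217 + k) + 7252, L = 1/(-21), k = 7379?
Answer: 3982042/441 ≈ 9029.6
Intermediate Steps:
L = -1/21 ≈ -0.047619
R = 1430416/441 (R = (57 - 1/21)² = (1196/21)² = 1430416/441 ≈ 3243.6)
c = 19848 (c = (5217 + 7379) + 7252 = 12596 + 7252 = 19848)
(R - c) - 1*(-25634) = (1430416/441 - 1*19848) - 1*(-25634) = (1430416/441 - 19848) + 25634 = -7322552/441 + 25634 = 3982042/441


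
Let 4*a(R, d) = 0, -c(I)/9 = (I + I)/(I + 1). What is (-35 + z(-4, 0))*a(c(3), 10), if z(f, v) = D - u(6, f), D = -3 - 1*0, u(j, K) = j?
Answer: 0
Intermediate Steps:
D = -3 (D = -3 + 0 = -3)
z(f, v) = -9 (z(f, v) = -3 - 1*6 = -3 - 6 = -9)
c(I) = -18*I/(1 + I) (c(I) = -9*(I + I)/(I + 1) = -9*2*I/(1 + I) = -18*I/(1 + I))
a(R, d) = 0 (a(R, d) = (¼)*0 = 0)
(-35 + z(-4, 0))*a(c(3), 10) = (-35 - 9)*0 = -44*0 = 0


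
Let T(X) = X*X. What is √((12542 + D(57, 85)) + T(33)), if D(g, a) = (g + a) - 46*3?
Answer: 3*√1515 ≈ 116.77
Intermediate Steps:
D(g, a) = -138 + a + g (D(g, a) = (a + g) - 138 = -138 + a + g)
T(X) = X²
√((12542 + D(57, 85)) + T(33)) = √((12542 + (-138 + 85 + 57)) + 33²) = √((12542 + 4) + 1089) = √(12546 + 1089) = √13635 = 3*√1515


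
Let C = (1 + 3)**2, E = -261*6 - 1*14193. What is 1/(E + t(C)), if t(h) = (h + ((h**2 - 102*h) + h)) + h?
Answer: -1/17087 ≈ -5.8524e-5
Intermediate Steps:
E = -15759 (E = -1566 - 14193 = -15759)
C = 16 (C = 4**2 = 16)
t(h) = h**2 - 99*h (t(h) = (h + (h**2 - 101*h)) + h = (h**2 - 100*h) + h = h**2 - 99*h)
1/(E + t(C)) = 1/(-15759 + 16*(-99 + 16)) = 1/(-15759 + 16*(-83)) = 1/(-15759 - 1328) = 1/(-17087) = -1/17087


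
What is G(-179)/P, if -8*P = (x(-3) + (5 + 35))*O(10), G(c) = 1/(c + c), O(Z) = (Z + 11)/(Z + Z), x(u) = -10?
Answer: 8/11277 ≈ 0.00070941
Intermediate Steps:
O(Z) = (11 + Z)/(2*Z) (O(Z) = (11 + Z)/((2*Z)) = (11 + Z)*(1/(2*Z)) = (11 + Z)/(2*Z))
G(c) = 1/(2*c)
P = -63/16 (P = -(-10 + (5 + 35))*(½)*(11 + 10)/10/8 = -(-10 + 40)*(½)*(⅒)*21/8 = -15*21/(4*20) = -⅛*63/2 = -63/16 ≈ -3.9375)
G(-179)/P = ((½)/(-179))/(-63/16) = ((½)*(-1/179))*(-16/63) = -1/358*(-16/63) = 8/11277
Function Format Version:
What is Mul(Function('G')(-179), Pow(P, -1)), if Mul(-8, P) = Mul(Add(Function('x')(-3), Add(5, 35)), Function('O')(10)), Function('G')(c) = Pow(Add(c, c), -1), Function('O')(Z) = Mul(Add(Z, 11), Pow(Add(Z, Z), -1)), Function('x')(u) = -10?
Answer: Rational(8, 11277) ≈ 0.00070941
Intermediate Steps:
Function('O')(Z) = Mul(Rational(1, 2), Pow(Z, -1), Add(11, Z)) (Function('O')(Z) = Mul(Add(11, Z), Pow(Mul(2, Z), -1)) = Mul(Add(11, Z), Mul(Rational(1, 2), Pow(Z, -1))) = Mul(Rational(1, 2), Pow(Z, -1), Add(11, Z)))
Function('G')(c) = Mul(Rational(1, 2), Pow(c, -1)) (Function('G')(c) = Pow(Mul(2, c), -1) = Mul(Rational(1, 2), Pow(c, -1)))
P = Rational(-63, 16) (P = Mul(Rational(-1, 8), Mul(Add(-10, Add(5, 35)), Mul(Rational(1, 2), Pow(10, -1), Add(11, 10)))) = Mul(Rational(-1, 8), Mul(Add(-10, 40), Mul(Rational(1, 2), Rational(1, 10), 21))) = Mul(Rational(-1, 8), Mul(30, Rational(21, 20))) = Mul(Rational(-1, 8), Rational(63, 2)) = Rational(-63, 16) ≈ -3.9375)
Mul(Function('G')(-179), Pow(P, -1)) = Mul(Mul(Rational(1, 2), Pow(-179, -1)), Pow(Rational(-63, 16), -1)) = Mul(Mul(Rational(1, 2), Rational(-1, 179)), Rational(-16, 63)) = Mul(Rational(-1, 358), Rational(-16, 63)) = Rational(8, 11277)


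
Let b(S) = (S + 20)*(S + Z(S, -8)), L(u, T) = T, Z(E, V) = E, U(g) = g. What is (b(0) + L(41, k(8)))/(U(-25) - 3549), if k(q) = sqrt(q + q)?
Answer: -2/1787 ≈ -0.0011192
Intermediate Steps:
k(q) = sqrt(2)*sqrt(q) (k(q) = sqrt(2*q) = sqrt(2)*sqrt(q))
b(S) = 2*S*(20 + S) (b(S) = (S + 20)*(S + S) = (20 + S)*(2*S) = 2*S*(20 + S))
(b(0) + L(41, k(8)))/(U(-25) - 3549) = (2*0*(20 + 0) + sqrt(2)*sqrt(8))/(-25 - 3549) = (2*0*20 + sqrt(2)*(2*sqrt(2)))/(-3574) = (0 + 4)*(-1/3574) = 4*(-1/3574) = -2/1787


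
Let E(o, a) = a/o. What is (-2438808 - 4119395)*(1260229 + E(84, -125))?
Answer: -694245539337533/84 ≈ -8.2648e+12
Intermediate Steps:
(-2438808 - 4119395)*(1260229 + E(84, -125)) = (-2438808 - 4119395)*(1260229 - 125/84) = -6558203*(1260229 - 125*1/84) = -6558203*(1260229 - 125/84) = -6558203*105859111/84 = -694245539337533/84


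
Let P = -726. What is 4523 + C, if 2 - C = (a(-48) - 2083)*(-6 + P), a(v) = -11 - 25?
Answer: -1546583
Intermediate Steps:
a(v) = -36
C = -1551106 (C = 2 - (-36 - 2083)*(-6 - 726) = 2 - (-2119)*(-732) = 2 - 1*1551108 = 2 - 1551108 = -1551106)
4523 + C = 4523 - 1551106 = -1546583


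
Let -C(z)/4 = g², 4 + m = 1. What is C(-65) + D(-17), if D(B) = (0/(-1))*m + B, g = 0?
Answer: -17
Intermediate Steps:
m = -3 (m = -4 + 1 = -3)
D(B) = B (D(B) = (0/(-1))*(-3) + B = (0*(-1))*(-3) + B = 0*(-3) + B = 0 + B = B)
C(z) = 0 (C(z) = -4*0² = -4*0 = 0)
C(-65) + D(-17) = 0 - 17 = -17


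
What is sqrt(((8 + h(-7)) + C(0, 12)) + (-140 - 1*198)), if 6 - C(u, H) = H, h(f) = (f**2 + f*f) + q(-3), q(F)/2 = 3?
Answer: 2*I*sqrt(58) ≈ 15.232*I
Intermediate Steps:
q(F) = 6 (q(F) = 2*3 = 6)
h(f) = 6 + 2*f**2 (h(f) = (f**2 + f*f) + 6 = (f**2 + f**2) + 6 = 2*f**2 + 6 = 6 + 2*f**2)
C(u, H) = 6 - H
sqrt(((8 + h(-7)) + C(0, 12)) + (-140 - 1*198)) = sqrt(((8 + (6 + 2*(-7)**2)) + (6 - 1*12)) + (-140 - 1*198)) = sqrt(((8 + (6 + 2*49)) + (6 - 12)) + (-140 - 198)) = sqrt(((8 + (6 + 98)) - 6) - 338) = sqrt(((8 + 104) - 6) - 338) = sqrt((112 - 6) - 338) = sqrt(106 - 338) = sqrt(-232) = 2*I*sqrt(58)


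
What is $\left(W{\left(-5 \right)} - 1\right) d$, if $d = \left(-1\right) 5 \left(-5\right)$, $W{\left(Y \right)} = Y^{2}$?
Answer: $600$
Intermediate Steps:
$d = 25$ ($d = \left(-5\right) \left(-5\right) = 25$)
$\left(W{\left(-5 \right)} - 1\right) d = \left(\left(-5\right)^{2} - 1\right) 25 = \left(25 - 1\right) 25 = 24 \cdot 25 = 600$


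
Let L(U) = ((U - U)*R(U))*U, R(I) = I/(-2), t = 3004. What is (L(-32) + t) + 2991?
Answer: 5995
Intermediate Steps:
R(I) = -I/2 (R(I) = I*(-1/2) = -I/2)
L(U) = 0 (L(U) = ((U - U)*(-U/2))*U = (0*(-U/2))*U = 0*U = 0)
(L(-32) + t) + 2991 = (0 + 3004) + 2991 = 3004 + 2991 = 5995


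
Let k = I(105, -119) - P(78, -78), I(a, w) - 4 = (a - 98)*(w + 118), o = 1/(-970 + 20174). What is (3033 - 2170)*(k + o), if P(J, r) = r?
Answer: 1242979763/19204 ≈ 64725.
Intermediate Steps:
o = 1/19204 ≈ 5.2072e-5
I(a, w) = 4 + (-98 + a)*(118 + w) (I(a, w) = 4 + (a - 98)*(w + 118) = 4 + (-98 + a)*(118 + w))
k = 75 (k = (-11560 - 98*(-119) + 118*105 + 105*(-119)) - 1*(-78) = (-11560 + 11662 + 12390 - 12495) + 78 = -3 + 78 = 75)
(3033 - 2170)*(k + o) = (3033 - 2170)*(75 + 1/19204) = 863*(1440301/19204) = 1242979763/19204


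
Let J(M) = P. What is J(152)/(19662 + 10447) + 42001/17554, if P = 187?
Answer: 1267890707/528533386 ≈ 2.3989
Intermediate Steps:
J(M) = 187
J(152)/(19662 + 10447) + 42001/17554 = 187/(19662 + 10447) + 42001/17554 = 187/30109 + 42001*(1/17554) = 187*(1/30109) + 42001/17554 = 187/30109 + 42001/17554 = 1267890707/528533386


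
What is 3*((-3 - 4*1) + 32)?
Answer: 75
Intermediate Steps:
3*((-3 - 4*1) + 32) = 3*((-3 - 4) + 32) = 3*(-7 + 32) = 3*25 = 75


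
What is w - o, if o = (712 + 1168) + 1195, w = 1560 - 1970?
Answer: -3485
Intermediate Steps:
w = -410
o = 3075 (o = 1880 + 1195 = 3075)
w - o = -410 - 1*3075 = -410 - 3075 = -3485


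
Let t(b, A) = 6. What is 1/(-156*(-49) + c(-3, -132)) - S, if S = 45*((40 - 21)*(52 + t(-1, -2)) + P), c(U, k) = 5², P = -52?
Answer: -362360249/7669 ≈ -47250.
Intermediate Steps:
c(U, k) = 25
S = 47250 (S = 45*((40 - 21)*(52 + 6) - 52) = 45*(19*58 - 52) = 45*(1102 - 52) = 45*1050 = 47250)
1/(-156*(-49) + c(-3, -132)) - S = 1/(-156*(-49) + 25) - 1*47250 = 1/(7644 + 25) - 47250 = 1/7669 - 47250 = -362360249/7669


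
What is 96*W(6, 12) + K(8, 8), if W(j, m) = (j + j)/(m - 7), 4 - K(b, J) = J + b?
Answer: 1092/5 ≈ 218.40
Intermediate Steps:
K(b, J) = 4 - J - b (K(b, J) = 4 - (J + b) = 4 + (-J - b) = 4 - J - b)
W(j, m) = 2*j/(-7 + m) (W(j, m) = (2*j)/(-7 + m) = 2*j/(-7 + m))
96*W(6, 12) + K(8, 8) = 96*(2*6/(-7 + 12)) + (4 - 1*8 - 1*8) = 96*(2*6/5) + (4 - 8 - 8) = 96*(2*6*(⅕)) - 12 = 96*(12/5) - 12 = 1152/5 - 12 = 1092/5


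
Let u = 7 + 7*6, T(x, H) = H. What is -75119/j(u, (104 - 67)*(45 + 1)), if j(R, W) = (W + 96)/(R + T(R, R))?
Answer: -3680831/899 ≈ -4094.4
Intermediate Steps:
u = 49 (u = 7 + 42 = 49)
j(R, W) = (96 + W)/(2*R) (j(R, W) = (W + 96)/(R + R) = (96 + W)/((2*R)) = (96 + W)*(1/(2*R)) = (96 + W)/(2*R))
-75119/j(u, (104 - 67)*(45 + 1)) = -75119*98/(96 + (104 - 67)*(45 + 1)) = -75119*98/(96 + 37*46) = -75119*98/(96 + 1702) = -75119/((1/2)*(1/49)*1798) = -75119/899/49 = -75119*49/899 = -3680831/899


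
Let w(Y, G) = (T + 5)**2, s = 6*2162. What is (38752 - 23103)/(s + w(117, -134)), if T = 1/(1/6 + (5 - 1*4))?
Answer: 766801/637309 ≈ 1.2032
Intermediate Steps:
T = 6/7 (T = 1/(1/6 + (5 - 4)) = 1/(1/6 + 1) = 1/(7/6) = 6/7 ≈ 0.85714)
s = 12972
w(Y, G) = 1681/49 (w(Y, G) = (6/7 + 5)**2 = (41/7)**2 = 1681/49)
(38752 - 23103)/(s + w(117, -134)) = (38752 - 23103)/(12972 + 1681/49) = 15649/(637309/49) = 15649*(49/637309) = 766801/637309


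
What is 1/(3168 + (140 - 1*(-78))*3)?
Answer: 1/3822 ≈ 0.00026164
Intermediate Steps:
1/(3168 + (140 - 1*(-78))*3) = 1/(3168 + (140 + 78)*3) = 1/(3168 + 218*3) = 1/(3168 + 654) = 1/3822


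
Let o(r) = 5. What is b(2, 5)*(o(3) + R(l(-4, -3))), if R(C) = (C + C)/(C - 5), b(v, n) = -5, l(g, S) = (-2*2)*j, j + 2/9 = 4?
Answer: -5885/181 ≈ -32.514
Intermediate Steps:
j = 34/9 (j = -2/9 + 4 = 34/9 ≈ 3.7778)
l(g, S) = -136/9 (l(g, S) = -2*2*(34/9) = -4*34/9 = -136/9)
R(C) = 2*C/(-5 + C) (R(C) = (2*C)/(-5 + C) = 2*C/(-5 + C))
b(2, 5)*(o(3) + R(l(-4, -3))) = -5*(5 + 2*(-136/9)/(-5 - 136/9)) = -5*(5 + 2*(-136/9)/(-181/9)) = -5*(5 + 2*(-136/9)*(-9/181)) = -5*(5 + 272/181) = -5*1177/181 = -5885/181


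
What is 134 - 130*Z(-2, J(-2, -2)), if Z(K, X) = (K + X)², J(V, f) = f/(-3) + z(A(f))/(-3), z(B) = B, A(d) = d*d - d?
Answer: -11794/9 ≈ -1310.4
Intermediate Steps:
A(d) = d² - d
J(V, f) = -f/3 - f*(-1 + f)/3 (J(V, f) = f/(-3) + (f*(-1 + f))/(-3) = f*(-⅓) + (f*(-1 + f))*(-⅓) = -f/3 - f*(-1 + f)/3)
134 - 130*Z(-2, J(-2, -2)) = 134 - 130*(-2 - ⅓*(-2)²)² = 134 - 130*(-2 - ⅓*4)² = 134 - 130*(-2 - 4/3)² = 134 - 130*(-10/3)² = 134 - 130*100/9 = 134 - 13000/9 = -11794/9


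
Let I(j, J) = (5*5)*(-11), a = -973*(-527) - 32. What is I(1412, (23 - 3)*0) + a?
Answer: 512464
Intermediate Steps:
a = 512739 (a = 512771 - 32 = 512739)
I(j, J) = -275 (I(j, J) = 25*(-11) = -275)
I(1412, (23 - 3)*0) + a = -275 + 512739 = 512464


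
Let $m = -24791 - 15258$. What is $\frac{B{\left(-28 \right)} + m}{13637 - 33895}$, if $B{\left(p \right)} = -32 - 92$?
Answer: $\frac{5739}{2894} \approx 1.9831$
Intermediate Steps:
$m = -40049$
$B{\left(p \right)} = -124$
$\frac{B{\left(-28 \right)} + m}{13637 - 33895} = \frac{-124 - 40049}{13637 - 33895} = - \frac{40173}{-20258} = \left(-40173\right) \left(- \frac{1}{20258}\right) = \frac{5739}{2894}$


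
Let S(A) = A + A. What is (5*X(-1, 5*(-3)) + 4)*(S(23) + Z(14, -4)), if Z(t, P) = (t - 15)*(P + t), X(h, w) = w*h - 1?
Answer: 2664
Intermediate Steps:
X(h, w) = -1 + h*w (X(h, w) = h*w - 1 = -1 + h*w)
Z(t, P) = (-15 + t)*(P + t)
S(A) = 2*A
(5*X(-1, 5*(-3)) + 4)*(S(23) + Z(14, -4)) = (5*(-1 - 5*(-3)) + 4)*(2*23 + (14² - 15*(-4) - 15*14 - 4*14)) = (5*(-1 - 1*(-15)) + 4)*(46 + (196 + 60 - 210 - 56)) = (5*(-1 + 15) + 4)*(46 - 10) = (5*14 + 4)*36 = (70 + 4)*36 = 74*36 = 2664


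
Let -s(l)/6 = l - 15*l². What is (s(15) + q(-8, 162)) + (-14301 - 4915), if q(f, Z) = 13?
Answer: 957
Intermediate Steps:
s(l) = -6*l + 90*l² (s(l) = -6*(l - 15*l²) = -6*l + 90*l²)
(s(15) + q(-8, 162)) + (-14301 - 4915) = (6*15*(-1 + 15*15) + 13) + (-14301 - 4915) = (6*15*(-1 + 225) + 13) - 19216 = (6*15*224 + 13) - 19216 = (20160 + 13) - 19216 = 20173 - 19216 = 957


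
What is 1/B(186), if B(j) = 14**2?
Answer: 1/196 ≈ 0.0051020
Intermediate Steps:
B(j) = 196
1/B(186) = 1/196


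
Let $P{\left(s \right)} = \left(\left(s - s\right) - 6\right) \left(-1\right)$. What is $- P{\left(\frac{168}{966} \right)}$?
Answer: $-6$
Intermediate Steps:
$P{\left(s \right)} = 6$ ($P{\left(s \right)} = \left(0 - 6\right) \left(-1\right) = \left(-6\right) \left(-1\right) = 6$)
$- P{\left(\frac{168}{966} \right)} = \left(-1\right) 6 = -6$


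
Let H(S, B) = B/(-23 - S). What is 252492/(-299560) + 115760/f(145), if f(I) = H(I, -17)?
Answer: 1456435682109/1273130 ≈ 1.1440e+6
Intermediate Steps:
f(I) = 17/(23 + I) (f(I) = -1*(-17)/(23 + I) = 17/(23 + I))
252492/(-299560) + 115760/f(145) = 252492/(-299560) + 115760/((17/(23 + 145))) = 252492*(-1/299560) + 115760/((17/168)) = -63123/74890 + 115760/((17*(1/168))) = -63123/74890 + 115760/(17/168) = -63123/74890 + 115760*(168/17) = -63123/74890 + 19447680/17 = 1456435682109/1273130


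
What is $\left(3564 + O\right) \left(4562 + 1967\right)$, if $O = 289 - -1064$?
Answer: $32103093$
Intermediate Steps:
$O = 1353$ ($O = 289 + 1064 = 1353$)
$\left(3564 + O\right) \left(4562 + 1967\right) = \left(3564 + 1353\right) \left(4562 + 1967\right) = 4917 \cdot 6529 = 32103093$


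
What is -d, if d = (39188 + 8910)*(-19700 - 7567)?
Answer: 1311488166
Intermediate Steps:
d = -1311488166 (d = 48098*(-27267) = -1311488166)
-d = -1*(-1311488166) = 1311488166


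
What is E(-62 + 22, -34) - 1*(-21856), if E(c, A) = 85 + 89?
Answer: 22030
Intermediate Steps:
E(c, A) = 174
E(-62 + 22, -34) - 1*(-21856) = 174 - 1*(-21856) = 174 + 21856 = 22030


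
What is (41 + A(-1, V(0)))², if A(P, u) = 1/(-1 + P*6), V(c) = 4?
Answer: 81796/49 ≈ 1669.3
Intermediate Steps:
A(P, u) = 1/(-1 + 6*P)
(41 + A(-1, V(0)))² = (41 + 1/(-1 + 6*(-1)))² = (41 + 1/(-1 - 6))² = (41 + 1/(-7))² = (41 - ⅐)² = (286/7)² = 81796/49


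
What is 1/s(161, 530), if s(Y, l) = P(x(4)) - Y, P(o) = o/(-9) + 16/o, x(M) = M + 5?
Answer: -9/1442 ≈ -0.0062413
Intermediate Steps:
x(M) = 5 + M
P(o) = 16/o - o/9 (P(o) = o*(-⅑) + 16/o = -o/9 + 16/o = 16/o - o/9)
s(Y, l) = 7/9 - Y (s(Y, l) = (16/(5 + 4) - (5 + 4)/9) - Y = (16/9 - ⅑*9) - Y = (16*(⅑) - 1) - Y = (16/9 - 1) - Y = 7/9 - Y)
1/s(161, 530) = 1/(7/9 - 1*161) = 1/(7/9 - 161) = 1/(-1442/9) = -9/1442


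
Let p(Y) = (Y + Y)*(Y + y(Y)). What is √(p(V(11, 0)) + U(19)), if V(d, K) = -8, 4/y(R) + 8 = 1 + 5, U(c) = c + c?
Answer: 3*√22 ≈ 14.071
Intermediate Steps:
U(c) = 2*c
y(R) = -2 (y(R) = 4/(-8 + (1 + 5)) = 4/(-8 + 6) = 4/(-2) = 4*(-½) = -2)
p(Y) = 2*Y*(-2 + Y) (p(Y) = (Y + Y)*(Y - 2) = (2*Y)*(-2 + Y) = 2*Y*(-2 + Y))
√(p(V(11, 0)) + U(19)) = √(2*(-8)*(-2 - 8) + 2*19) = √(2*(-8)*(-10) + 38) = √(160 + 38) = √198 = 3*√22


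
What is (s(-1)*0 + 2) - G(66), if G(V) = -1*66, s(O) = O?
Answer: 68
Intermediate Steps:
G(V) = -66
(s(-1)*0 + 2) - G(66) = (-1*0 + 2) - 1*(-66) = (0 + 2) + 66 = 2 + 66 = 68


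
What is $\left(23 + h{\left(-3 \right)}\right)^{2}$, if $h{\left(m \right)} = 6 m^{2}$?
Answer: $5929$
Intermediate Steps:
$\left(23 + h{\left(-3 \right)}\right)^{2} = \left(23 + 6 \left(-3\right)^{2}\right)^{2} = \left(23 + 6 \cdot 9\right)^{2} = \left(23 + 54\right)^{2} = 77^{2} = 5929$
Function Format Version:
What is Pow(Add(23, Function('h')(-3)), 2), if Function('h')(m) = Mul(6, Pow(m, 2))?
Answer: 5929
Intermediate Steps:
Pow(Add(23, Function('h')(-3)), 2) = Pow(Add(23, Mul(6, Pow(-3, 2))), 2) = Pow(Add(23, Mul(6, 9)), 2) = Pow(Add(23, 54), 2) = Pow(77, 2) = 5929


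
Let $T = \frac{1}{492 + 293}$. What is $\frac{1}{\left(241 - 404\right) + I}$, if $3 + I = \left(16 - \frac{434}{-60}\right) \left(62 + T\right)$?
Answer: $\frac{23550}{30014387} \approx 0.00078462$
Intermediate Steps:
$T = \frac{1}{785} \approx 0.0012739$
$I = \frac{33853037}{23550}$ ($I = -3 + \left(16 - \frac{434}{-60}\right) \left(62 + \frac{1}{785}\right) = -3 + \left(16 - - \frac{217}{30}\right) \frac{48671}{785} = -3 + \left(16 + \frac{217}{30}\right) \frac{48671}{785} = -3 + \frac{697}{30} \cdot \frac{48671}{785} = -3 + \frac{33923687}{23550} = \frac{33853037}{23550} \approx 1437.5$)
$\frac{1}{\left(241 - 404\right) + I} = \frac{1}{\left(241 - 404\right) + \frac{33853037}{23550}} = \frac{1}{-163 + \frac{33853037}{23550}} = \frac{1}{\frac{30014387}{23550}} = \frac{23550}{30014387}$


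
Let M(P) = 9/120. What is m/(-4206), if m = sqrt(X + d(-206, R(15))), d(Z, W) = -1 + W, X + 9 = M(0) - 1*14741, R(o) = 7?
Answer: -I*sqrt(5897570)/84120 ≈ -0.028869*I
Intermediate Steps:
M(P) = 3/40 (M(P) = 9*(1/120) = 3/40)
X = -589997/40 (X = -9 + (3/40 - 1*14741) = -9 + (3/40 - 14741) = -9 - 589637/40 = -589997/40 ≈ -14750.)
m = I*sqrt(5897570)/20 (m = sqrt(-589997/40 + (-1 + 7)) = sqrt(-589997/40 + 6) = sqrt(-589757/40) = I*sqrt(5897570)/20 ≈ 121.42*I)
m/(-4206) = (I*sqrt(5897570)/20)/(-4206) = (I*sqrt(5897570)/20)*(-1/4206) = -I*sqrt(5897570)/84120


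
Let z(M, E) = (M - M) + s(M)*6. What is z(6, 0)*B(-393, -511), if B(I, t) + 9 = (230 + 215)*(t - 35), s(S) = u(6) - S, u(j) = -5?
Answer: 16036614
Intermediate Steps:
s(S) = -5 - S
z(M, E) = -30 - 6*M (z(M, E) = (M - M) + (-5 - M)*6 = 0 + (-30 - 6*M) = -30 - 6*M)
B(I, t) = -15584 + 445*t (B(I, t) = -9 + (230 + 215)*(t - 35) = -9 + 445*(-35 + t) = -9 + (-15575 + 445*t) = -15584 + 445*t)
z(6, 0)*B(-393, -511) = (-30 - 6*6)*(-15584 + 445*(-511)) = (-30 - 36)*(-15584 - 227395) = -66*(-242979) = 16036614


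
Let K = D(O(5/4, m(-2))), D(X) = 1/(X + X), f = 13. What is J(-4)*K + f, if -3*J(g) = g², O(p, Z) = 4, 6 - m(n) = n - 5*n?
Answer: 37/3 ≈ 12.333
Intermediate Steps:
m(n) = 6 + 4*n (m(n) = 6 - (n - 5*n) = 6 - (-4)*n = 6 + 4*n)
D(X) = 1/(2*X)
K = ⅛ (K = (½)/4 = (½)*(¼) = ⅛ ≈ 0.12500)
J(g) = -g²/3
J(-4)*K + f = -⅓*(-4)²*(⅛) + 13 = -⅓*16*(⅛) + 13 = -16/3*⅛ + 13 = -⅔ + 13 = 37/3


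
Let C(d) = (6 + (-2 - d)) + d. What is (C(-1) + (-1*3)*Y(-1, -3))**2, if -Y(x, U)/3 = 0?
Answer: 16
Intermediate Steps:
Y(x, U) = 0 (Y(x, U) = -3*0 = 0)
C(d) = 4 (C(d) = (4 - d) + d = 4)
(C(-1) + (-1*3)*Y(-1, -3))**2 = (4 - 1*3*0)**2 = (4 - 3*0)**2 = (4 + 0)**2 = 4**2 = 16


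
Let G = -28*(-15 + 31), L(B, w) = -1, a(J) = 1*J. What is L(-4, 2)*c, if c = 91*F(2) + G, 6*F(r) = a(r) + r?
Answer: 1162/3 ≈ 387.33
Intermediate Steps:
a(J) = J
F(r) = r/3 (F(r) = (r + r)/6 = (2*r)/6 = r/3)
G = -448 (G = -28*16 = -448)
c = -1162/3 (c = 91*((⅓)*2) - 448 = 91*(⅔) - 448 = 182/3 - 448 = -1162/3 ≈ -387.33)
L(-4, 2)*c = -1*(-1162/3) = 1162/3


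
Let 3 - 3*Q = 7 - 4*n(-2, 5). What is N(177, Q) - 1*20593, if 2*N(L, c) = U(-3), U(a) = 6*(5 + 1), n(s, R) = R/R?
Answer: -20575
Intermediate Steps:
n(s, R) = 1
Q = 0 (Q = 1 - (7 - 4*1)/3 = 1 - (7 - 4)/3 = 1 - ⅓*3 = 1 - 1 = 0)
U(a) = 36 (U(a) = 6*6 = 36)
N(L, c) = 18 (N(L, c) = (½)*36 = 18)
N(177, Q) - 1*20593 = 18 - 1*20593 = 18 - 20593 = -20575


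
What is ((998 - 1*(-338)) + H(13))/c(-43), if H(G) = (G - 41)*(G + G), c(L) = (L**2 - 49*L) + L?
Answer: 608/3913 ≈ 0.15538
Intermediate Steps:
c(L) = L**2 - 48*L
H(G) = 2*G*(-41 + G) (H(G) = (-41 + G)*(2*G) = 2*G*(-41 + G))
((998 - 1*(-338)) + H(13))/c(-43) = ((998 - 1*(-338)) + 2*13*(-41 + 13))/((-43*(-48 - 43))) = ((998 + 338) + 2*13*(-28))/((-43*(-91))) = (1336 - 728)/3913 = 608*(1/3913) = 608/3913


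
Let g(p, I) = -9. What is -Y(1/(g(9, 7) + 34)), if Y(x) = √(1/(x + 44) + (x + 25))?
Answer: -√759525951/5505 ≈ -5.0063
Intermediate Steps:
Y(x) = √(25 + x + 1/(44 + x)) (Y(x) = √(1/(44 + x) + (25 + x)) = √(25 + x + 1/(44 + x)))
-Y(1/(g(9, 7) + 34)) = -√((1 + (25 + 1/(-9 + 34))*(44 + 1/(-9 + 34)))/(44 + 1/(-9 + 34))) = -√((1 + (25 + 1/25)*(44 + 1/25))/(44 + 1/25)) = -√((1 + (626/25)*(1101/25))/(1101/25)) = -√(25*(1 + 689226/625)/1101) = -√((25/1101)*(689851/625)) = -√(689851/27525) = -√759525951/5505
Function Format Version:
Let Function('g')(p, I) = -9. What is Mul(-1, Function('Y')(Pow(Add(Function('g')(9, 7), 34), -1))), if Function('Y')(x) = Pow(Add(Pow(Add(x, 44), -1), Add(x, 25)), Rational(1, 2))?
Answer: Mul(Rational(-1, 5505), Pow(759525951, Rational(1, 2))) ≈ -5.0063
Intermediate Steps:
Function('Y')(x) = Pow(Add(25, x, Pow(Add(44, x), -1)), Rational(1, 2)) (Function('Y')(x) = Pow(Add(Pow(Add(44, x), -1), Add(25, x)), Rational(1, 2)) = Pow(Add(25, x, Pow(Add(44, x), -1)), Rational(1, 2)))
Mul(-1, Function('Y')(Pow(Add(Function('g')(9, 7), 34), -1))) = Mul(-1, Pow(Mul(Pow(Add(44, Pow(Add(-9, 34), -1)), -1), Add(1, Mul(Add(25, Pow(Add(-9, 34), -1)), Add(44, Pow(Add(-9, 34), -1))))), Rational(1, 2))) = Mul(-1, Pow(Mul(Pow(Add(44, Pow(25, -1)), -1), Add(1, Mul(Add(25, Pow(25, -1)), Add(44, Pow(25, -1))))), Rational(1, 2))) = Mul(-1, Pow(Mul(Pow(Add(44, Rational(1, 25)), -1), Add(1, Mul(Add(25, Rational(1, 25)), Add(44, Rational(1, 25))))), Rational(1, 2))) = Mul(-1, Pow(Mul(Pow(Rational(1101, 25), -1), Add(1, Mul(Rational(626, 25), Rational(1101, 25)))), Rational(1, 2))) = Mul(-1, Pow(Mul(Rational(25, 1101), Add(1, Rational(689226, 625))), Rational(1, 2))) = Mul(-1, Pow(Mul(Rational(25, 1101), Rational(689851, 625)), Rational(1, 2))) = Mul(-1, Pow(Rational(689851, 27525), Rational(1, 2))) = Mul(-1, Mul(Rational(1, 5505), Pow(759525951, Rational(1, 2)))) = Mul(Rational(-1, 5505), Pow(759525951, Rational(1, 2)))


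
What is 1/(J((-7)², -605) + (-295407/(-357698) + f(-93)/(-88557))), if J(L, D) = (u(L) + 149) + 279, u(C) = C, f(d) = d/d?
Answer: 31676661786/15135927671923 ≈ 0.0020928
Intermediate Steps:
f(d) = 1
J(L, D) = 428 + L (J(L, D) = (L + 149) + 279 = (149 + L) + 279 = 428 + L)
1/(J((-7)², -605) + (-295407/(-357698) + f(-93)/(-88557))) = 1/((428 + (-7)²) + (-295407/(-357698) + 1/(-88557))) = 1/((428 + 49) + (-295407*(-1/357698) + 1*(-1/88557))) = 1/(477 + (295407/357698 - 1/88557)) = 1/(477 + 26160000001/31676661786) = 1/(15135927671923/31676661786) = 31676661786/15135927671923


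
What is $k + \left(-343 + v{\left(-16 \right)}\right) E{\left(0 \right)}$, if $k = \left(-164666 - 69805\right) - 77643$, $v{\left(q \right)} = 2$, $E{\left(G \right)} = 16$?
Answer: $-317570$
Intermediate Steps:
$k = -312114$ ($k = -234471 - 77643 = -312114$)
$k + \left(-343 + v{\left(-16 \right)}\right) E{\left(0 \right)} = -312114 + \left(-343 + 2\right) 16 = -312114 - 5456 = -317570$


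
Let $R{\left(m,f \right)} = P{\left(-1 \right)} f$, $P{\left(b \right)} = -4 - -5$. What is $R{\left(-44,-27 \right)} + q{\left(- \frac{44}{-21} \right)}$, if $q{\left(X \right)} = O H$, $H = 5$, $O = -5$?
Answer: $-52$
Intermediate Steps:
$P{\left(b \right)} = 1$ ($P{\left(b \right)} = -4 + 5 = 1$)
$R{\left(m,f \right)} = f$ ($R{\left(m,f \right)} = 1 f = f$)
$q{\left(X \right)} = -25$ ($q{\left(X \right)} = \left(-5\right) 5 = -25$)
$R{\left(-44,-27 \right)} + q{\left(- \frac{44}{-21} \right)} = -27 - 25 = -52$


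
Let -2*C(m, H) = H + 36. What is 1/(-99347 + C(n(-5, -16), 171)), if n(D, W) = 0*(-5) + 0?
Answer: -2/198901 ≈ -1.0055e-5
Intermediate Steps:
n(D, W) = 0 (n(D, W) = 0 + 0 = 0)
C(m, H) = -18 - H/2 (C(m, H) = -(H + 36)/2 = -(36 + H)/2 = -18 - H/2)
1/(-99347 + C(n(-5, -16), 171)) = 1/(-99347 + (-18 - ½*171)) = 1/(-99347 + (-18 - 171/2)) = 1/(-99347 - 207/2) = 1/(-198901/2) = -2/198901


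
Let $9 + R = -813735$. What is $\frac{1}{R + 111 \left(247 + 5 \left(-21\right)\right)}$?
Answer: $- \frac{1}{797982} \approx -1.2532 \cdot 10^{-6}$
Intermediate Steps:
$R = -813744$ ($R = -9 - 813735 = -813744$)
$\frac{1}{R + 111 \left(247 + 5 \left(-21\right)\right)} = \frac{1}{-813744 + 111 \left(247 + 5 \left(-21\right)\right)} = \frac{1}{-813744 + 111 \left(247 - 105\right)} = \frac{1}{-813744 + 111 \cdot 142} = \frac{1}{-813744 + 15762} = \frac{1}{-797982} = - \frac{1}{797982}$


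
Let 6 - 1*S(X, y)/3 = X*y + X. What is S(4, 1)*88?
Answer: -528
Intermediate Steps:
S(X, y) = 18 - 3*X - 3*X*y (S(X, y) = 18 - 3*(X*y + X) = 18 - 3*(X + X*y) = 18 + (-3*X - 3*X*y) = 18 - 3*X - 3*X*y)
S(4, 1)*88 = (18 - 3*4 - 3*4*1)*88 = (18 - 12 - 12)*88 = -6*88 = -528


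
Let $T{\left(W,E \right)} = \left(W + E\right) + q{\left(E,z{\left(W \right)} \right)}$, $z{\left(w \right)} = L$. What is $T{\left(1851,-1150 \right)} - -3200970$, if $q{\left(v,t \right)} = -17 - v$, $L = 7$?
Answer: $3202804$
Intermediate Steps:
$z{\left(w \right)} = 7$
$T{\left(W,E \right)} = -17 + W$ ($T{\left(W,E \right)} = \left(W + E\right) - \left(17 + E\right) = \left(E + W\right) - \left(17 + E\right) = -17 + W$)
$T{\left(1851,-1150 \right)} - -3200970 = \left(-17 + 1851\right) - -3200970 = 1834 + 3200970 = 3202804$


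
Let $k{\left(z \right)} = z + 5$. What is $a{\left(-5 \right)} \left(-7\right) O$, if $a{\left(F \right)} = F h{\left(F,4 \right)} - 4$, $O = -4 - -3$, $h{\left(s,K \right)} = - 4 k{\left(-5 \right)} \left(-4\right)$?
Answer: $-28$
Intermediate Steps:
$k{\left(z \right)} = 5 + z$
$h{\left(s,K \right)} = 0$ ($h{\left(s,K \right)} = - 4 \left(5 - 5\right) \left(-4\right) = \left(-4\right) 0 \left(-4\right) = 0 \left(-4\right) = 0$)
$O = -1$ ($O = -4 + 3 = -1$)
$a{\left(F \right)} = -4$ ($a{\left(F \right)} = F 0 - 4 = 0 - 4 = -4$)
$a{\left(-5 \right)} \left(-7\right) O = \left(-4\right) \left(-7\right) \left(-1\right) = 28 \left(-1\right) = -28$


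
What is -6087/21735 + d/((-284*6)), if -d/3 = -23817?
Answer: -173706637/4115160 ≈ -42.211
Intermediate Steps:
d = 71451 (d = -3*(-23817) = 71451)
-6087/21735 + d/((-284*6)) = -6087/21735 + 71451/((-284*6)) = -6087*1/21735 + 71451/(-1704) = -2029/7245 + 71451*(-1/1704) = -2029/7245 - 23817/568 = -173706637/4115160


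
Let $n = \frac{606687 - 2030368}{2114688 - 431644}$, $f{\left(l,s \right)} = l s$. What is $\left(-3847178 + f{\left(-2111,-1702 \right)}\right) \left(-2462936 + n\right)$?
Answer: $\frac{263487468424102860}{420761} \approx 6.2622 \cdot 10^{11}$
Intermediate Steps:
$n = - \frac{1423681}{1683044} \approx -0.8459$
$\left(-3847178 + f{\left(-2111,-1702 \right)}\right) \left(-2462936 + n\right) = \left(-3847178 - -3592922\right) \left(-2462936 - \frac{1423681}{1683044}\right) = \left(-3847178 + 3592922\right) \left(- \frac{4145231080865}{1683044}\right) = \left(-254256\right) \left(- \frac{4145231080865}{1683044}\right) = \frac{263487468424102860}{420761}$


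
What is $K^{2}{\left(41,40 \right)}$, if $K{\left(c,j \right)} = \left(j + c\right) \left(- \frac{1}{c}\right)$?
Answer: $\frac{6561}{1681} \approx 3.903$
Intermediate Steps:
$K{\left(c,j \right)} = - \frac{c + j}{c}$ ($K{\left(c,j \right)} = \left(c + j\right) \left(- \frac{1}{c}\right) = - \frac{c + j}{c}$)
$K^{2}{\left(41,40 \right)} = \left(\frac{\left(-1\right) 41 - 40}{41}\right)^{2} = \left(\frac{-41 - 40}{41}\right)^{2} = \left(\frac{1}{41} \left(-81\right)\right)^{2} = \left(- \frac{81}{41}\right)^{2} = \frac{6561}{1681}$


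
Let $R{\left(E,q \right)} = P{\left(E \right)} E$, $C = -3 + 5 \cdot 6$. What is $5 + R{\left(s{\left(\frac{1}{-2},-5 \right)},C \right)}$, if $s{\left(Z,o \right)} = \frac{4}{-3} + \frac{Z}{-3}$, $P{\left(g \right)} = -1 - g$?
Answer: $\frac{173}{36} \approx 4.8056$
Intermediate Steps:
$s{\left(Z,o \right)} = - \frac{4}{3} - \frac{Z}{3}$ ($s{\left(Z,o \right)} = 4 \left(- \frac{1}{3}\right) + Z \left(- \frac{1}{3}\right) = - \frac{4}{3} - \frac{Z}{3}$)
$C = 27$ ($C = -3 + 30 = 27$)
$R{\left(E,q \right)} = E \left(-1 - E\right)$ ($R{\left(E,q \right)} = \left(-1 - E\right) E = E \left(-1 - E\right)$)
$5 + R{\left(s{\left(\frac{1}{-2},-5 \right)},C \right)} = 5 - \left(- \frac{4}{3} - \frac{1}{3 \left(-2\right)}\right) \left(1 - \left(\frac{4}{3} + \frac{1}{3 \left(-2\right)}\right)\right) = 5 - \left(- \frac{4}{3} - - \frac{1}{6}\right) \left(1 - \frac{7}{6}\right) = 5 - \left(- \frac{4}{3} + \frac{1}{6}\right) \left(1 + \left(- \frac{4}{3} + \frac{1}{6}\right)\right) = 5 - - \frac{7 \left(1 - \frac{7}{6}\right)}{6} = 5 - \left(- \frac{7}{6}\right) \left(- \frac{1}{6}\right) = 5 - \frac{7}{36} = \frac{173}{36}$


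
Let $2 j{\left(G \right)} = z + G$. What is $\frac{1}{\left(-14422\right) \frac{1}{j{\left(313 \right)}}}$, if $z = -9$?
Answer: $- \frac{76}{7211} \approx -0.010539$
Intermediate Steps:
$j{\left(G \right)} = - \frac{9}{2} + \frac{G}{2}$ ($j{\left(G \right)} = \frac{-9 + G}{2} = - \frac{9}{2} + \frac{G}{2}$)
$\frac{1}{\left(-14422\right) \frac{1}{j{\left(313 \right)}}} = \frac{1}{\left(-14422\right) \frac{1}{- \frac{9}{2} + \frac{1}{2} \cdot 313}} = \frac{1}{\left(-14422\right) \frac{1}{- \frac{9}{2} + \frac{313}{2}}} = \frac{1}{\left(-14422\right) \frac{1}{152}} = \frac{1}{- \frac{7211}{76}} = - \frac{76}{7211}$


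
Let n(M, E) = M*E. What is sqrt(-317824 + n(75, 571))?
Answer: 59*I*sqrt(79) ≈ 524.4*I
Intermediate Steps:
n(M, E) = E*M
sqrt(-317824 + n(75, 571)) = sqrt(-317824 + 571*75) = sqrt(-317824 + 42825) = sqrt(-274999) = 59*I*sqrt(79)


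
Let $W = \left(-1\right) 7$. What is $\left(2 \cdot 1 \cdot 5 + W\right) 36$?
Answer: $108$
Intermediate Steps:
$W = -7$
$\left(2 \cdot 1 \cdot 5 + W\right) 36 = \left(2 \cdot 1 \cdot 5 - 7\right) 36 = \left(2 \cdot 5 - 7\right) 36 = \left(10 - 7\right) 36 = 3 \cdot 36 = 108$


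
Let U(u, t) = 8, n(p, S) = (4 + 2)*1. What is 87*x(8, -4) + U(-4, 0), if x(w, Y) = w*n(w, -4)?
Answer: 4184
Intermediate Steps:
n(p, S) = 6 (n(p, S) = 6*1 = 6)
x(w, Y) = 6*w (x(w, Y) = w*6 = 6*w)
87*x(8, -4) + U(-4, 0) = 87*(6*8) + 8 = 87*48 + 8 = 4176 + 8 = 4184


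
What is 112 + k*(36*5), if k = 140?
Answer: 25312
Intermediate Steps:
112 + k*(36*5) = 112 + 140*(36*5) = 112 + 140*180 = 112 + 25200 = 25312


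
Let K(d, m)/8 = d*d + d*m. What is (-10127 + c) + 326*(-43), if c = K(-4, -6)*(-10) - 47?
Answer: -27392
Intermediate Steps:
K(d, m) = 8*d² + 8*d*m (K(d, m) = 8*(d*d + d*m) = 8*(d² + d*m) = 8*d² + 8*d*m)
c = -3247 (c = (8*(-4)*(-4 - 6))*(-10) - 47 = (8*(-4)*(-10))*(-10) - 47 = 320*(-10) - 47 = -3200 - 47 = -3247)
(-10127 + c) + 326*(-43) = (-10127 - 3247) + 326*(-43) = -13374 - 14018 = -27392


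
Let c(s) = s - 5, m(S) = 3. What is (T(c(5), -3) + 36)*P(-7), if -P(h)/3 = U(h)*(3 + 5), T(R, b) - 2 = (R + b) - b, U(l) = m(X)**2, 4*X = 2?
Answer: -8208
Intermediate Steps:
X = 1/2 (X = (1/4)*2 = 1/2 ≈ 0.50000)
U(l) = 9 (U(l) = 3**2 = 9)
c(s) = -5 + s
T(R, b) = 2 + R (T(R, b) = 2 + ((R + b) - b) = 2 + R)
P(h) = -216 (P(h) = -27*(3 + 5) = -27*8 = -3*72 = -216)
(T(c(5), -3) + 36)*P(-7) = ((2 + (-5 + 5)) + 36)*(-216) = ((2 + 0) + 36)*(-216) = (2 + 36)*(-216) = 38*(-216) = -8208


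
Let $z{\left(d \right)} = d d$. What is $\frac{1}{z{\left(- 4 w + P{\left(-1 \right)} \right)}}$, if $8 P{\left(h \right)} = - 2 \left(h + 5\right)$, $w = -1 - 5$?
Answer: $\frac{1}{529} \approx 0.0018904$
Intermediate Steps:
$w = -6$ ($w = -1 - 5 = -6$)
$P{\left(h \right)} = - \frac{5}{4} - \frac{h}{4}$ ($P{\left(h \right)} = \frac{\left(-2\right) \left(h + 5\right)}{8} = \frac{\left(-2\right) \left(5 + h\right)}{8} = \frac{-10 - 2 h}{8} = - \frac{5}{4} - \frac{h}{4}$)
$z{\left(d \right)} = d^{2}$
$\frac{1}{z{\left(- 4 w + P{\left(-1 \right)} \right)}} = \frac{1}{\left(\left(-4\right) \left(-6\right) - 1\right)^{2}} = \frac{1}{\left(24 + \left(- \frac{5}{4} + \frac{1}{4}\right)\right)^{2}} = \frac{1}{\left(24 - 1\right)^{2}} = \frac{1}{23^{2}} = \frac{1}{529}$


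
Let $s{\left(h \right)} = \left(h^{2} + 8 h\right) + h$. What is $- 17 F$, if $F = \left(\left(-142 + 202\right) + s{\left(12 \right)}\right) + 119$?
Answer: $-7327$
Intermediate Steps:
$s{\left(h \right)} = h^{2} + 9 h$
$F = 431$ ($F = \left(\left(-142 + 202\right) + 12 \left(9 + 12\right)\right) + 119 = \left(60 + 12 \cdot 21\right) + 119 = \left(60 + 252\right) + 119 = 312 + 119 = 431$)
$- 17 F = \left(-17\right) 431 = -7327$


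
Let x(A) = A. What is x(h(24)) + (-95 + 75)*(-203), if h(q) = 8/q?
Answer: 12181/3 ≈ 4060.3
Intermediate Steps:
x(h(24)) + (-95 + 75)*(-203) = 8/24 + (-95 + 75)*(-203) = 8*(1/24) - 20*(-203) = ⅓ + 4060 = 12181/3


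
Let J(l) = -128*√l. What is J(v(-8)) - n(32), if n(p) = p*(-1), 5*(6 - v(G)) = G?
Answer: 32 - 128*√190/5 ≈ -320.87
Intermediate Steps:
v(G) = 6 - G/5
n(p) = -p
J(v(-8)) - n(32) = -128*√(6 - ⅕*(-8)) - (-1)*32 = -128*√(6 + 8/5) - 1*(-32) = -128*√190/5 + 32 = 32 - 128*√190/5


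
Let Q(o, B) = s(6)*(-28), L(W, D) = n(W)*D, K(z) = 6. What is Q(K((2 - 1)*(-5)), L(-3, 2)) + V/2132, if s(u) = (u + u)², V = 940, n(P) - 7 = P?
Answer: -2148821/533 ≈ -4031.6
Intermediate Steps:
n(P) = 7 + P
L(W, D) = D*(7 + W) (L(W, D) = (7 + W)*D = D*(7 + W))
s(u) = 4*u² (s(u) = (2*u)² = 4*u²)
Q(o, B) = -4032 (Q(o, B) = (4*6²)*(-28) = (4*36)*(-28) = 144*(-28) = -4032)
Q(K((2 - 1)*(-5)), L(-3, 2)) + V/2132 = -4032 + 940/2132 = -4032 + 940*(1/2132) = -4032 + 235/533 = -2148821/533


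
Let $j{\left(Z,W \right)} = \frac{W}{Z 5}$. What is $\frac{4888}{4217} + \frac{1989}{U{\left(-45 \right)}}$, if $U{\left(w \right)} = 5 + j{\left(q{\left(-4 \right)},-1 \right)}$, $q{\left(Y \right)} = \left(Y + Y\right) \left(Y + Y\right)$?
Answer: $\frac{69021848}{172897} \approx 399.21$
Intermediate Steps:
$q{\left(Y \right)} = 4 Y^{2}$ ($q{\left(Y \right)} = 2 Y 2 Y = 4 Y^{2}$)
$j{\left(Z,W \right)} = \frac{W}{5 Z}$
$U{\left(w \right)} = \frac{1599}{320}$ ($U{\left(w \right)} = 5 + \frac{1}{5} \left(-1\right) \frac{1}{4 \left(-4\right)^{2}} = 5 + \frac{1}{5} \left(-1\right) \frac{1}{4 \cdot 16} = 5 + \frac{1}{5} \left(-1\right) \frac{1}{64} = 5 - \frac{1}{320} = \frac{1599}{320}$)
$\frac{4888}{4217} + \frac{1989}{U{\left(-45 \right)}} = \frac{4888}{4217} + \frac{1989}{\frac{1599}{320}} = 4888 \cdot \frac{1}{4217} + 1989 \cdot \frac{320}{1599} = \frac{4888}{4217} + \frac{16320}{41} = \frac{69021848}{172897}$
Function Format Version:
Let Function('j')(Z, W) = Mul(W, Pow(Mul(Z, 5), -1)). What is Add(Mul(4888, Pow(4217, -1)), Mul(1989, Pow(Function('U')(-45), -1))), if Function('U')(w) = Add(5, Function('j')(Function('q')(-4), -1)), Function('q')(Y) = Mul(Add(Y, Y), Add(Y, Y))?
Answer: Rational(69021848, 172897) ≈ 399.21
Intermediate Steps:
Function('q')(Y) = Mul(4, Pow(Y, 2)) (Function('q')(Y) = Mul(Mul(2, Y), Mul(2, Y)) = Mul(4, Pow(Y, 2)))
Function('j')(Z, W) = Mul(Rational(1, 5), W, Pow(Z, -1)) (Function('j')(Z, W) = Mul(W, Pow(Mul(5, Z), -1)) = Mul(W, Mul(Rational(1, 5), Pow(Z, -1))) = Mul(Rational(1, 5), W, Pow(Z, -1)))
Function('U')(w) = Rational(1599, 320) (Function('U')(w) = Add(5, Mul(Rational(1, 5), -1, Pow(Mul(4, Pow(-4, 2)), -1))) = Add(5, Mul(Rational(1, 5), -1, Pow(Mul(4, 16), -1))) = Add(5, Mul(Rational(1, 5), -1, Pow(64, -1))) = Add(5, Mul(Rational(1, 5), -1, Rational(1, 64))) = Add(5, Rational(-1, 320)) = Rational(1599, 320))
Add(Mul(4888, Pow(4217, -1)), Mul(1989, Pow(Function('U')(-45), -1))) = Add(Mul(4888, Pow(4217, -1)), Mul(1989, Pow(Rational(1599, 320), -1))) = Add(Mul(4888, Rational(1, 4217)), Mul(1989, Rational(320, 1599))) = Add(Rational(4888, 4217), Rational(16320, 41)) = Rational(69021848, 172897)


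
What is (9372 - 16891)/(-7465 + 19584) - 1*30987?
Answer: -375538972/12119 ≈ -30988.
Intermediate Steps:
(9372 - 16891)/(-7465 + 19584) - 1*30987 = -7519/12119 - 30987 = -375538972/12119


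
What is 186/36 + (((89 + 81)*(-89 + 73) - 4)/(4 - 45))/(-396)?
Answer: 4509/902 ≈ 4.9989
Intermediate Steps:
186/36 + (((89 + 81)*(-89 + 73) - 4)/(4 - 45))/(-396) = 186*(1/36) + ((170*(-16) - 4)/(-41))*(-1/396) = 31/6 + ((-2720 - 4)*(-1/41))*(-1/396) = 31/6 - 2724*(-1/41)*(-1/396) = 31/6 + (2724/41)*(-1/396) = 31/6 - 227/1353 = 4509/902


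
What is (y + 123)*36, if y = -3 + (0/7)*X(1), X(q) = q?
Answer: 4320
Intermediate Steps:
y = -3 (y = -3 + (0/7)*1 = -3 + (0*(1/7))*1 = -3 + 0*1 = -3 + 0 = -3)
(y + 123)*36 = (-3 + 123)*36 = 120*36 = 4320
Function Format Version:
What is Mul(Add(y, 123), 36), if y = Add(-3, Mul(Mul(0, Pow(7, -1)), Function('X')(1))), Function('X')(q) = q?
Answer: 4320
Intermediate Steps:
y = -3 (y = Add(-3, Mul(Mul(0, Pow(7, -1)), 1)) = Add(-3, Mul(Mul(0, Rational(1, 7)), 1)) = Add(-3, Mul(0, 1)) = Add(-3, 0) = -3)
Mul(Add(y, 123), 36) = Mul(Add(-3, 123), 36) = Mul(120, 36) = 4320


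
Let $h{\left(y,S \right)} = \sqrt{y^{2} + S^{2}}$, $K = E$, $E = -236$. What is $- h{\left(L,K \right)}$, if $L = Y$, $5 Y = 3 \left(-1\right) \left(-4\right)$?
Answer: $- \frac{4 \sqrt{87034}}{5} \approx -236.01$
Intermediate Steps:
$K = -236$
$Y = \frac{12}{5}$ ($Y = \frac{3 \left(-1\right) \left(-4\right)}{5} = \frac{\left(-3\right) \left(-4\right)}{5} = \frac{1}{5} \cdot 12 = \frac{12}{5} \approx 2.4$)
$L = \frac{12}{5} \approx 2.4$
$h{\left(y,S \right)} = \sqrt{S^{2} + y^{2}}$
$- h{\left(L,K \right)} = - \sqrt{\left(-236\right)^{2} + \left(\frac{12}{5}\right)^{2}} = - \sqrt{55696 + \frac{144}{25}} = - \sqrt{\frac{1392544}{25}} = - \frac{4 \sqrt{87034}}{5}$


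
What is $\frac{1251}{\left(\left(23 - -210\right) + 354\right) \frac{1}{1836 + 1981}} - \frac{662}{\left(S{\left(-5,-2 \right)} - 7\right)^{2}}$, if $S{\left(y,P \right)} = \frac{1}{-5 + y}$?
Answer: $\frac{24032253347}{2959067} \approx 8121.6$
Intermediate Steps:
$\frac{1251}{\left(\left(23 - -210\right) + 354\right) \frac{1}{1836 + 1981}} - \frac{662}{\left(S{\left(-5,-2 \right)} - 7\right)^{2}} = \frac{1251}{\left(\left(23 - -210\right) + 354\right) \frac{1}{1836 + 1981}} - \frac{662}{\left(\frac{1}{-5 - 5} - 7\right)^{2}} = \frac{1251}{\left(\left(23 + 210\right) + 354\right) \frac{1}{3817}} - \frac{662}{\left(\frac{1}{-10} - 7\right)^{2}} = \frac{1251}{\left(233 + 354\right) \frac{1}{3817}} - \frac{662}{\left(- \frac{1}{10} - 7\right)^{2}} = \frac{1251}{587 \cdot \frac{1}{3817}} - \frac{662}{\left(- \frac{71}{10}\right)^{2}} = \frac{1251}{\frac{587}{3817}} - \frac{662}{\frac{5041}{100}} = 1251 \cdot \frac{3817}{587} - \frac{66200}{5041} = \frac{4775067}{587} - \frac{66200}{5041} = \frac{24032253347}{2959067}$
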